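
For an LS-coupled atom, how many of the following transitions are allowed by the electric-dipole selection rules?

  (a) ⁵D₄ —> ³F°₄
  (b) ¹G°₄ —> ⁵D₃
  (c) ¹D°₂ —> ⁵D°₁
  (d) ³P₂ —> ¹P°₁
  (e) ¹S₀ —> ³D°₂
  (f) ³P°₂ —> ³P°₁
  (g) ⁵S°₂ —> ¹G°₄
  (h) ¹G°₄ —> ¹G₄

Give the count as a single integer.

(a) forbidden (ΔS fails)
(b) forbidden (ΔS, ΔL fail)
(c) forbidden (parity, ΔS fail)
(d) forbidden (ΔS fails)
(e) forbidden (ΔS, ΔL, ΔJ fail)
(f) forbidden (parity fails)
(g) forbidden (parity, ΔS, ΔL, ΔJ fail)
(h) allowed
Total allowed: 1 of 8.

1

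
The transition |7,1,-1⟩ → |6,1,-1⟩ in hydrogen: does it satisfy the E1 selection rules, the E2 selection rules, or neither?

E2

Δl = 1 − 1 = +0; l_i + l_f = 2.
Δm_l = +0.
E1 (Δl = ±1, |Δm_l| ≤ 1): not satisfied.
E2 (Δl = 0,±2, l_i+l_f ≥ 2, |Δm_l| ≤ 2): satisfied.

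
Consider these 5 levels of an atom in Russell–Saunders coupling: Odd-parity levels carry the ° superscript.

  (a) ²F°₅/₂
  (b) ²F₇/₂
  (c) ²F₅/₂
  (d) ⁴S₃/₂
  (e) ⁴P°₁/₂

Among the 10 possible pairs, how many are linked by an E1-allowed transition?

3

(a)–(b): allowed.
(a)–(c): allowed.
(a)–(d): forbidden (ΔS, ΔL).
(a)–(e): forbidden (parity, ΔS, ΔL, ΔJ).
(b)–(c): forbidden (parity).
(b)–(d): forbidden (parity, ΔS, ΔL, ΔJ).
(b)–(e): forbidden (ΔS, ΔL, ΔJ).
(c)–(d): forbidden (parity, ΔS, ΔL).
(c)–(e): forbidden (ΔS, ΔL, ΔJ).
(d)–(e): allowed.
Allowed pairs: 3 of 10.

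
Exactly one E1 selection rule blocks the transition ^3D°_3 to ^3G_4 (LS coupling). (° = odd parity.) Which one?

Initial level: S=1, L=2, J=3, parity odd. Final level: S=1, L=4, J=4, parity even.
ΔS = 0: S: 1 → 1 — ok.
Parity must change: odd → even — ok.
ΔL = 0, ±1 (not L=0↔0): L: 2 → 4, ΔL = +2 — fails.
ΔJ = 0, ±1 (not J=0↔0): J: 3 → 4, ΔJ = +1 — ok.

the ΔL = 0, ±1 rule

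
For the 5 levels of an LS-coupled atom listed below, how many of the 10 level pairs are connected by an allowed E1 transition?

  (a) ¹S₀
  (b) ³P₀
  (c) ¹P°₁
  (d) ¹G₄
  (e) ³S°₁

(a)–(b): forbidden (parity, ΔS, ΔJ).
(a)–(c): allowed.
(a)–(d): forbidden (parity, ΔL, ΔJ).
(a)–(e): forbidden (ΔS, ΔL).
(b)–(c): forbidden (ΔS).
(b)–(d): forbidden (parity, ΔS, ΔL, ΔJ).
(b)–(e): allowed.
(c)–(d): forbidden (ΔL, ΔJ).
(c)–(e): forbidden (parity, ΔS).
(d)–(e): forbidden (ΔS, ΔL, ΔJ).
Allowed pairs: 2 of 10.

2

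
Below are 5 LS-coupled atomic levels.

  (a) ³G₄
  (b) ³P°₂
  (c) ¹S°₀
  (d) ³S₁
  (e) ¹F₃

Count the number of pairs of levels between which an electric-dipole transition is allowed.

1

(a)–(b): forbidden (ΔL, ΔJ).
(a)–(c): forbidden (ΔS, ΔL, ΔJ).
(a)–(d): forbidden (parity, ΔL, ΔJ).
(a)–(e): forbidden (parity, ΔS).
(b)–(c): forbidden (parity, ΔS, ΔJ).
(b)–(d): allowed.
(b)–(e): forbidden (ΔS, ΔL).
(c)–(d): forbidden (ΔS, ΔL).
(c)–(e): forbidden (ΔL, ΔJ).
(d)–(e): forbidden (parity, ΔS, ΔL, ΔJ).
Allowed pairs: 1 of 10.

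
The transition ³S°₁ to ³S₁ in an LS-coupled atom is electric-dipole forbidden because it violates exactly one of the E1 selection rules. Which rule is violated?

Reading off the term symbols: S 1→1, L 0→0, J 1→1, parity odd→even.
Parity must change: odd → even — ✓.
ΔS = 0: S: 1 → 1 — ✓.
ΔL = 0, ±1 (not L=0↔0): L: 0 → 0, ΔL = +0 — ✗.
ΔJ = 0, ±1 (not J=0↔0): J: 1 → 1, ΔJ = +0 — ✓.

the L=0 ↔ L=0 exclusion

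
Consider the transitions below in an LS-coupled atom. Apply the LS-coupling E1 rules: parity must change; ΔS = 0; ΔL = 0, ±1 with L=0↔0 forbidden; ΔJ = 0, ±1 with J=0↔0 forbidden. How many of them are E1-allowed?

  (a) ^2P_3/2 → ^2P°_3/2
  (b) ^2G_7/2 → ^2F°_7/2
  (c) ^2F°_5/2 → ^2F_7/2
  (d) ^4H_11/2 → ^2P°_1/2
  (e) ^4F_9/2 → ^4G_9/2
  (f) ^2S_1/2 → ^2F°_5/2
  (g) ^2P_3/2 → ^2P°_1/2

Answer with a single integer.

4

(a) allowed
(b) allowed
(c) allowed
(d) forbidden (ΔS, ΔL, ΔJ fail)
(e) forbidden (parity fails)
(f) forbidden (ΔL, ΔJ fail)
(g) allowed
Total allowed: 4 of 7.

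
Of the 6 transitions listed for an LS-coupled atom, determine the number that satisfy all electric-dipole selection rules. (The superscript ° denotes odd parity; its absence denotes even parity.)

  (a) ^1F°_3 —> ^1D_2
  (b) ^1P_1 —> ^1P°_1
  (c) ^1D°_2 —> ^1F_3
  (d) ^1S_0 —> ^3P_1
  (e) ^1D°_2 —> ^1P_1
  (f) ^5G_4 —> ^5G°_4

(a) allowed
(b) allowed
(c) allowed
(d) forbidden (parity, ΔS fail)
(e) allowed
(f) allowed
Total allowed: 5 of 6.

5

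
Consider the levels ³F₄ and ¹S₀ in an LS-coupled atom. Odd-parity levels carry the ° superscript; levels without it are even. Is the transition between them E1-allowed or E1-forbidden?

Initial level: S=1, L=3, J=4, parity even. Final level: S=0, L=0, J=0, parity even.
ΔJ = 0, ±1 (not J=0↔0): J: 4 → 0, ΔJ = -4 — fails.
ΔS = 0: S: 1 → 0 — fails.
Parity must change: even → even — fails.
ΔL = 0, ±1 (not L=0↔0): L: 3 → 0, ΔL = -3 — fails.
Rule(s) violated: parity, ΔS, ΔL, ΔJ.

forbidden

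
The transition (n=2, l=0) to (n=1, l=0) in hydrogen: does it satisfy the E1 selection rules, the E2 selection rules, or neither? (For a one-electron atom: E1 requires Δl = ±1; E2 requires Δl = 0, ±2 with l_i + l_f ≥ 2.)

Δl = 0 − 0 = +0; l_i + l_f = 0.
E1 (Δl = ±1): not satisfied.
E2 (Δl = 0,±2, l_i+l_f ≥ 2): not satisfied.

neither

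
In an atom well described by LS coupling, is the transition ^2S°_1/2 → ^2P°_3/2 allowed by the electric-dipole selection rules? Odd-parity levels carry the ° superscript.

Initial level: S=1/2, L=0, J=1/2, parity odd. Final level: S=1/2, L=1, J=3/2, parity odd.
Parity must change: odd → odd — fails.
ΔS = 0: S: 1/2 → 1/2 — passes.
ΔL = 0, ±1 (not L=0↔0): L: 0 → 1, ΔL = +1 — passes.
ΔJ = 0, ±1 (not J=0↔0): J: 1/2 → 3/2, ΔJ = +1 — passes.
Rule(s) violated: parity.

forbidden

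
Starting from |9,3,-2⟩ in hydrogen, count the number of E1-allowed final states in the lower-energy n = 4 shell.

2

E1 requires Δl = ±1, so l_f ∈ {2, 4}; with 0 ≤ l_f ≤ n_f−1 = 3, the allowed l_f values are {2}.
For l_f = 2: m_f ∈ {m_i−1, m_i, m_i+1} ∩ [−2, 2] = {-2, -1} → 2 states.
Total: 2.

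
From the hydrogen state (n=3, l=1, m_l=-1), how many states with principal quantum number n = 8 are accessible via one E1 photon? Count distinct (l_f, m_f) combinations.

4

E1 requires Δl = ±1, so l_f ∈ {0, 2}; with 0 ≤ l_f ≤ n_f−1 = 7, the allowed l_f values are {0, 2}.
For l_f = 0: m_f ∈ {m_i−1, m_i, m_i+1} ∩ [−0, 0] = {0} → 1 state.
For l_f = 2: m_f ∈ {m_i−1, m_i, m_i+1} ∩ [−2, 2] = {-2, -1, 0} → 3 states.
Total: 4.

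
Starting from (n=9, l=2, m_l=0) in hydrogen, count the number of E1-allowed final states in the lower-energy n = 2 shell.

3

E1 requires Δl = ±1, so l_f ∈ {1, 3}; with 0 ≤ l_f ≤ n_f−1 = 1, the allowed l_f values are {1}.
For l_f = 1: m_f ∈ {m_i−1, m_i, m_i+1} ∩ [−1, 1] = {-1, 0, 1} → 3 states.
Total: 3.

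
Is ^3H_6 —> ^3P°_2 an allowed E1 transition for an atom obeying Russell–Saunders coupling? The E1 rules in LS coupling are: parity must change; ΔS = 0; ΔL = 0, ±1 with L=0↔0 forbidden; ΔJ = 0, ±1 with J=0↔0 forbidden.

forbidden

ΔS = 0: S: 1 → 1 — passes.
Parity must change: even → odd — passes.
ΔJ = 0, ±1 (not J=0↔0): J: 6 → 2, ΔJ = -4 — fails.
ΔL = 0, ±1 (not L=0↔0): L: 5 → 1, ΔL = -4 — fails.
Rule(s) violated: ΔL, ΔJ.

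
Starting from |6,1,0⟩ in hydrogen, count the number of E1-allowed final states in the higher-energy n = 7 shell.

E1 requires Δl = ±1, so l_f ∈ {0, 2}; with 0 ≤ l_f ≤ n_f−1 = 6, the allowed l_f values are {0, 2}.
For l_f = 0: m_f ∈ {m_i−1, m_i, m_i+1} ∩ [−0, 0] = {0} → 1 state.
For l_f = 2: m_f ∈ {m_i−1, m_i, m_i+1} ∩ [−2, 2] = {-1, 0, 1} → 3 states.
Total: 4.

4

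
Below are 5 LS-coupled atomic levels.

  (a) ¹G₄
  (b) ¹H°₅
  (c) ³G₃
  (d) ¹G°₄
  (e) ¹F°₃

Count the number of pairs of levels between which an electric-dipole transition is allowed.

(a)–(b): allowed.
(a)–(c): forbidden (parity, ΔS).
(a)–(d): allowed.
(a)–(e): allowed.
(b)–(c): forbidden (ΔS, ΔJ).
(b)–(d): forbidden (parity).
(b)–(e): forbidden (parity, ΔL, ΔJ).
(c)–(d): forbidden (ΔS).
(c)–(e): forbidden (ΔS).
(d)–(e): forbidden (parity).
Allowed pairs: 3 of 10.

3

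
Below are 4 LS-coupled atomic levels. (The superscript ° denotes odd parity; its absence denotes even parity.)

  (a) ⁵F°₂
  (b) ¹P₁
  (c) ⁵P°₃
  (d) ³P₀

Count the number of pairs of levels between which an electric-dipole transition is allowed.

(a)–(b): forbidden (ΔS, ΔL).
(a)–(c): forbidden (parity, ΔL).
(a)–(d): forbidden (ΔS, ΔL, ΔJ).
(b)–(c): forbidden (ΔS, ΔJ).
(b)–(d): forbidden (parity, ΔS).
(c)–(d): forbidden (ΔS, ΔJ).
Allowed pairs: 0 of 6.

0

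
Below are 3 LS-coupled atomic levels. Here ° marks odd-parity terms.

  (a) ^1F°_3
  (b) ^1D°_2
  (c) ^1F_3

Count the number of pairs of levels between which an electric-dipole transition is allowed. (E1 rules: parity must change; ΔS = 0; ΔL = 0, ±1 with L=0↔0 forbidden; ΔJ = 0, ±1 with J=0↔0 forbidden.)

2

(a)–(b): forbidden (parity).
(a)–(c): allowed.
(b)–(c): allowed.
Allowed pairs: 2 of 3.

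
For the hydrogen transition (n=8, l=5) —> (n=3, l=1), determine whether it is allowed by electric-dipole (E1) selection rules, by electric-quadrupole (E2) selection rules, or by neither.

Δl = 1 − 5 = -4; l_i + l_f = 6.
E1 (Δl = ±1): not satisfied.
E2 (Δl = 0,±2, l_i+l_f ≥ 2): not satisfied.

neither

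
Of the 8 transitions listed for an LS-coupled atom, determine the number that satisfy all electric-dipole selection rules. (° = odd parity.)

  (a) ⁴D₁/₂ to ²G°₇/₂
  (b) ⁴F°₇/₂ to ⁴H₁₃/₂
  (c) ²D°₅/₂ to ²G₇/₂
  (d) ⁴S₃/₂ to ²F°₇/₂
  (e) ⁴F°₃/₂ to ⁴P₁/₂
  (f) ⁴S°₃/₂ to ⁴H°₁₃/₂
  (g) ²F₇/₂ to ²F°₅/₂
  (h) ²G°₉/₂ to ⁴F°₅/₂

(a) forbidden (ΔS, ΔL, ΔJ fail)
(b) forbidden (ΔL, ΔJ fail)
(c) forbidden (ΔL fails)
(d) forbidden (ΔS, ΔL, ΔJ fail)
(e) forbidden (ΔL fails)
(f) forbidden (parity, ΔL, ΔJ fail)
(g) allowed
(h) forbidden (parity, ΔS, ΔJ fail)
Total allowed: 1 of 8.

1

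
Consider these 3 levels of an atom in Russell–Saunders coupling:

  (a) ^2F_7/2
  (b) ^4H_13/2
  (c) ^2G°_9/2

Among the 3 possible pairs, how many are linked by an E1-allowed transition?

(a)–(b): forbidden (parity, ΔS, ΔL, ΔJ).
(a)–(c): allowed.
(b)–(c): forbidden (ΔS, ΔJ).
Allowed pairs: 1 of 3.

1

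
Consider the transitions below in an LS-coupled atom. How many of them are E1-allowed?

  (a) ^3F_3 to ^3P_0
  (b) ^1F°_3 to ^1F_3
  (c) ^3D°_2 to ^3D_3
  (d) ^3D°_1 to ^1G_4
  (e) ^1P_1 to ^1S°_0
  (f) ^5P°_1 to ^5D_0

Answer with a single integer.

4

(a) forbidden (parity, ΔL, ΔJ fail)
(b) allowed
(c) allowed
(d) forbidden (ΔS, ΔL, ΔJ fail)
(e) allowed
(f) allowed
Total allowed: 4 of 6.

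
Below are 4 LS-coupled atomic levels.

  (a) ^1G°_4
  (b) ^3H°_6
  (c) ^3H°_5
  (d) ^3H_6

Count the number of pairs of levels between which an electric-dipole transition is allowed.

2

(a)–(b): forbidden (parity, ΔS, ΔJ).
(a)–(c): forbidden (parity, ΔS).
(a)–(d): forbidden (ΔS, ΔJ).
(b)–(c): forbidden (parity).
(b)–(d): allowed.
(c)–(d): allowed.
Allowed pairs: 2 of 6.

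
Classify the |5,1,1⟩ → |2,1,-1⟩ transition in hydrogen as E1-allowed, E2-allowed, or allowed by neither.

Δl = 1 − 1 = +0; l_i + l_f = 2.
Δm_l = -2.
E1 (Δl = ±1, |Δm_l| ≤ 1): not satisfied.
E2 (Δl = 0,±2, l_i+l_f ≥ 2, |Δm_l| ≤ 2): satisfied.

E2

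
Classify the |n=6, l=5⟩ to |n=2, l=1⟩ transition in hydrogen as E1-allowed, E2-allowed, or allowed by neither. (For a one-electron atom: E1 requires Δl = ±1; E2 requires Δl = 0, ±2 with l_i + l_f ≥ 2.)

Δl = 1 − 5 = -4; l_i + l_f = 6.
E1 (Δl = ±1): not satisfied.
E2 (Δl = 0,±2, l_i+l_f ≥ 2): not satisfied.

neither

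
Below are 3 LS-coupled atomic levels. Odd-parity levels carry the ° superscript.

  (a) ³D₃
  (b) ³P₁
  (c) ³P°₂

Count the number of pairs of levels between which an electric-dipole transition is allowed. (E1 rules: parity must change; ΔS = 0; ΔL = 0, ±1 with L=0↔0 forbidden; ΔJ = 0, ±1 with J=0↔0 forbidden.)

(a)–(b): forbidden (parity, ΔJ).
(a)–(c): allowed.
(b)–(c): allowed.
Allowed pairs: 2 of 3.

2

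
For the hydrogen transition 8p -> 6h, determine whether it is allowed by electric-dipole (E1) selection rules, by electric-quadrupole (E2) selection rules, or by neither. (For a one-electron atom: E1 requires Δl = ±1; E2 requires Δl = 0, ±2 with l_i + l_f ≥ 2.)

neither

Δl = 5 − 1 = +4; l_i + l_f = 6.
E1 (Δl = ±1): not satisfied.
E2 (Δl = 0,±2, l_i+l_f ≥ 2): not satisfied.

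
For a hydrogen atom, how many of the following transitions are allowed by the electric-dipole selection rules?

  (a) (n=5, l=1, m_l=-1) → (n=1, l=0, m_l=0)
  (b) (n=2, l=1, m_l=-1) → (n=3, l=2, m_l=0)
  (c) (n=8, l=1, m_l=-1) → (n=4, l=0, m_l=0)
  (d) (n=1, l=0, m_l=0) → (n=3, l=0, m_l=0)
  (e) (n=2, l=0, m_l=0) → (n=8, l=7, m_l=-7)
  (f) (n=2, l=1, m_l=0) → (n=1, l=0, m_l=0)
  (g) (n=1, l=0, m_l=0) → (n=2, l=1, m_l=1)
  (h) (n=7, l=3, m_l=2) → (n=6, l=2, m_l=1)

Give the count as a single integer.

(a) allowed
(b) allowed
(c) allowed
(d) forbidden — Δl = +0 (E1 requires Δl = ±1)
(e) forbidden — Δl = +7 (E1 requires Δl = ±1); Δm_l = -7 (E1 requires Δm_l = 0, ±1)
(f) allowed
(g) allowed
(h) allowed
Total allowed: 6 of 8.

6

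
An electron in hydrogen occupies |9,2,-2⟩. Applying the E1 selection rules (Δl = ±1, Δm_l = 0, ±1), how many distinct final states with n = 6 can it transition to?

E1 requires Δl = ±1, so l_f ∈ {1, 3}; with 0 ≤ l_f ≤ n_f−1 = 5, the allowed l_f values are {1, 3}.
For l_f = 1: m_f ∈ {m_i−1, m_i, m_i+1} ∩ [−1, 1] = {-1} → 1 state.
For l_f = 3: m_f ∈ {m_i−1, m_i, m_i+1} ∩ [−3, 3] = {-3, -2, -1} → 3 states.
Total: 4.

4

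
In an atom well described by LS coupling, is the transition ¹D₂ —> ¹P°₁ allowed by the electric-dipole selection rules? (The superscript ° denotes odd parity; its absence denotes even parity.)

allowed

Parity must change: even → odd — passes.
ΔS = 0: S: 0 → 0 — passes.
ΔL = 0, ±1 (not L=0↔0): L: 2 → 1, ΔL = -1 — passes.
ΔJ = 0, ±1 (not J=0↔0): J: 2 → 1, ΔJ = -1 — passes.
All four E1 rules are satisfied.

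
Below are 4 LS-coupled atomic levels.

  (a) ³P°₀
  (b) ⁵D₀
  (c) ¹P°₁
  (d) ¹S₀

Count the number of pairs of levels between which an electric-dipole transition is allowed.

(a)–(b): forbidden (ΔS, ΔJ).
(a)–(c): forbidden (parity, ΔS).
(a)–(d): forbidden (ΔS, ΔJ).
(b)–(c): forbidden (ΔS).
(b)–(d): forbidden (parity, ΔS, ΔL, ΔJ).
(c)–(d): allowed.
Allowed pairs: 1 of 6.

1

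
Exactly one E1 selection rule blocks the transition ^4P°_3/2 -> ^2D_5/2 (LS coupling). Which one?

Reading off the term symbols: S 3/2→1/2, L 1→2, J 3/2→5/2, parity odd→even.
Parity must change: odd → even — ok.
ΔS = 0: S: 3/2 → 1/2 — fails.
ΔL = 0, ±1 (not L=0↔0): L: 1 → 2, ΔL = +1 — ok.
ΔJ = 0, ±1 (not J=0↔0): J: 3/2 → 5/2, ΔJ = +1 — ok.

the ΔS = 0 rule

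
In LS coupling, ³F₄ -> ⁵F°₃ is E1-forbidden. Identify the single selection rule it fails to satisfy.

Initial level: S=1, L=3, J=4, parity even. Final level: S=2, L=3, J=3, parity odd.
Parity must change: even → odd — satisfied.
ΔS = 0: S: 1 → 2 — violated.
ΔL = 0, ±1 (not L=0↔0): L: 3 → 3, ΔL = +0 — satisfied.
ΔJ = 0, ±1 (not J=0↔0): J: 4 → 3, ΔJ = -1 — satisfied.

the ΔS = 0 rule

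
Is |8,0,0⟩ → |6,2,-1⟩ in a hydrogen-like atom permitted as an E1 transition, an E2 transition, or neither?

Δl = 2 − 0 = +2; l_i + l_f = 2.
Δm_l = -1.
E1 (Δl = ±1, |Δm_l| ≤ 1): not satisfied.
E2 (Δl = 0,±2, l_i+l_f ≥ 2, |Δm_l| ≤ 2): satisfied.

E2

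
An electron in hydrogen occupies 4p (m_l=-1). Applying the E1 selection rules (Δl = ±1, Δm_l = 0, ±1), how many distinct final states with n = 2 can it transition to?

E1 requires Δl = ±1, so l_f ∈ {0, 2}; with 0 ≤ l_f ≤ n_f−1 = 1, the allowed l_f values are {0}.
For l_f = 0: m_f ∈ {m_i−1, m_i, m_i+1} ∩ [−0, 0] = {0} → 1 state.
Total: 1.

1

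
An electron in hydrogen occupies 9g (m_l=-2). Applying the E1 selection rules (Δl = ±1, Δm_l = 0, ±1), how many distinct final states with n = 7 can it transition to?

E1 requires Δl = ±1, so l_f ∈ {3, 5}; with 0 ≤ l_f ≤ n_f−1 = 6, the allowed l_f values are {3, 5}.
For l_f = 3: m_f ∈ {m_i−1, m_i, m_i+1} ∩ [−3, 3] = {-3, -2, -1} → 3 states.
For l_f = 5: m_f ∈ {m_i−1, m_i, m_i+1} ∩ [−5, 5] = {-3, -2, -1} → 3 states.
Total: 6.

6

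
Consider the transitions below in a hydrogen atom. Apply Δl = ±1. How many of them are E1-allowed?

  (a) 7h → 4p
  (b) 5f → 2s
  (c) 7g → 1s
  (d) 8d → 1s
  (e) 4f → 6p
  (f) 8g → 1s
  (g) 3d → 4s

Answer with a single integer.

(a) forbidden — Δl = -4 (E1 requires Δl = ±1)
(b) forbidden — Δl = -3 (E1 requires Δl = ±1)
(c) forbidden — Δl = -4 (E1 requires Δl = ±1)
(d) forbidden — Δl = -2 (E1 requires Δl = ±1)
(e) forbidden — Δl = -2 (E1 requires Δl = ±1)
(f) forbidden — Δl = -4 (E1 requires Δl = ±1)
(g) forbidden — Δl = -2 (E1 requires Δl = ±1)
Total allowed: 0 of 7.

0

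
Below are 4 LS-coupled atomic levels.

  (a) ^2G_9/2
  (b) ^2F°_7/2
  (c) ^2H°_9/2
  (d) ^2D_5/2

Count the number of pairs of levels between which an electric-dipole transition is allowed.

(a)–(b): allowed.
(a)–(c): allowed.
(a)–(d): forbidden (parity, ΔL, ΔJ).
(b)–(c): forbidden (parity, ΔL).
(b)–(d): allowed.
(c)–(d): forbidden (ΔL, ΔJ).
Allowed pairs: 3 of 6.

3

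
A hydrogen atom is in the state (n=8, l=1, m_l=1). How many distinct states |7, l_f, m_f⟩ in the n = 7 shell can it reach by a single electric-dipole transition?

E1 requires Δl = ±1, so l_f ∈ {0, 2}; with 0 ≤ l_f ≤ n_f−1 = 6, the allowed l_f values are {0, 2}.
For l_f = 0: m_f ∈ {m_i−1, m_i, m_i+1} ∩ [−0, 0] = {0} → 1 state.
For l_f = 2: m_f ∈ {m_i−1, m_i, m_i+1} ∩ [−2, 2] = {0, 1, 2} → 3 states.
Total: 4.

4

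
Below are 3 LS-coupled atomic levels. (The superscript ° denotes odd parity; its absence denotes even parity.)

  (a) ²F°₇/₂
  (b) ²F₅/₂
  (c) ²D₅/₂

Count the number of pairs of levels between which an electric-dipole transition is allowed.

(a)–(b): allowed.
(a)–(c): allowed.
(b)–(c): forbidden (parity).
Allowed pairs: 2 of 3.

2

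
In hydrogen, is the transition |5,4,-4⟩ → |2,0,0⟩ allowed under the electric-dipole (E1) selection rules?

Initial l = 4, final l = 0, so Δl = -4. E1 requires Δl = ±1: ✗.
m_l: -4 → 0 (Δm_l = +4). |Δm_l| ≤ 1 ✗.
The transition is electric-dipole forbidden.

forbidden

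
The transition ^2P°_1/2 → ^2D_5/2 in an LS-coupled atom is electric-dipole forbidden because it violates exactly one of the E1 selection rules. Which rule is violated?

the ΔJ = 0, ±1 rule

Parity must change: odd → even — ✓.
ΔS = 0: S: 1/2 → 1/2 — ✓.
ΔL = 0, ±1 (not L=0↔0): L: 1 → 2, ΔL = +1 — ✓.
ΔJ = 0, ±1 (not J=0↔0): J: 1/2 → 5/2, ΔJ = +2 — ✗.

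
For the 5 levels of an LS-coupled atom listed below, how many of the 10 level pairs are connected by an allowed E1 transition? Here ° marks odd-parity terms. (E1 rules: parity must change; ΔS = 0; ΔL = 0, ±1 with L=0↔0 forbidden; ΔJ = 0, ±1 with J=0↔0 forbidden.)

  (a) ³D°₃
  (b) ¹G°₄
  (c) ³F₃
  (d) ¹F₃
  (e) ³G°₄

3

(a)–(b): forbidden (parity, ΔS, ΔL).
(a)–(c): allowed.
(a)–(d): forbidden (ΔS).
(a)–(e): forbidden (parity, ΔL).
(b)–(c): forbidden (ΔS).
(b)–(d): allowed.
(b)–(e): forbidden (parity, ΔS).
(c)–(d): forbidden (parity, ΔS).
(c)–(e): allowed.
(d)–(e): forbidden (ΔS).
Allowed pairs: 3 of 10.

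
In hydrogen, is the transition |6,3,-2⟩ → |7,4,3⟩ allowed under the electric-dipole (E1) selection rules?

forbidden

Δl = 4 − 3 = +1; the E1 rule Δl = ±1 is ok.
Δm_l = 3 − (-2) = +5. E1 requires Δm_l = 0, ±1: fails.
The transition is electric-dipole forbidden.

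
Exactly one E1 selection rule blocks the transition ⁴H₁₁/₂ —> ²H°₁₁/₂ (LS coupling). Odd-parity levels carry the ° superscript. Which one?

the ΔS = 0 rule

Parity must change: even → odd — ✓.
ΔS = 0: S: 3/2 → 1/2 — ✗.
ΔL = 0, ±1 (not L=0↔0): L: 5 → 5, ΔL = +0 — ✓.
ΔJ = 0, ±1 (not J=0↔0): J: 11/2 → 11/2, ΔJ = +0 — ✓.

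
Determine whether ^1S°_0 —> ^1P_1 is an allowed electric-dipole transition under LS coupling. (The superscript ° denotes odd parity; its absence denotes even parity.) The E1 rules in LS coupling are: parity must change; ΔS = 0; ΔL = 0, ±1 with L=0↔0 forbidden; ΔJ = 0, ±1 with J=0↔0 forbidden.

Parity must change: odd → even — satisfied.
ΔS = 0: S: 0 → 0 — satisfied.
ΔL = 0, ±1 (not L=0↔0): L: 0 → 1, ΔL = +1 — satisfied.
ΔJ = 0, ±1 (not J=0↔0): J: 0 → 1, ΔJ = +1 — satisfied.
All four E1 rules are satisfied.

allowed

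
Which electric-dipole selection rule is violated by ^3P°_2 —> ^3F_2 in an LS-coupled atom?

the ΔL = 0, ±1 rule

ΔL = 0, ±1 (not L=0↔0): L: 1 → 3, ΔL = +2 — violated.
ΔS = 0: S: 1 → 1 — satisfied.
Parity must change: odd → even — satisfied.
ΔJ = 0, ±1 (not J=0↔0): J: 2 → 2, ΔJ = +0 — satisfied.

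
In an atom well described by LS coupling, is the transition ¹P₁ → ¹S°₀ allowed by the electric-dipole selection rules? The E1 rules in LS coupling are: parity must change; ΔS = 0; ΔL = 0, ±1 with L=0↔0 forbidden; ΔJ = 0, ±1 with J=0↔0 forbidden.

allowed

ΔS = 0: S: 0 → 0 — ✓.
Parity must change: even → odd — ✓.
ΔL = 0, ±1 (not L=0↔0): L: 1 → 0, ΔL = -1 — ✓.
ΔJ = 0, ±1 (not J=0↔0): J: 1 → 0, ΔJ = -1 — ✓.
All four E1 rules are satisfied.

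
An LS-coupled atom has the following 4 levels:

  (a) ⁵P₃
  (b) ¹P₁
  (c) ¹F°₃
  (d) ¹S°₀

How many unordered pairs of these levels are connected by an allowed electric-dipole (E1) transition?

1

(a)–(b): forbidden (parity, ΔS, ΔJ).
(a)–(c): forbidden (ΔS, ΔL).
(a)–(d): forbidden (ΔS, ΔJ).
(b)–(c): forbidden (ΔL, ΔJ).
(b)–(d): allowed.
(c)–(d): forbidden (parity, ΔL, ΔJ).
Allowed pairs: 1 of 6.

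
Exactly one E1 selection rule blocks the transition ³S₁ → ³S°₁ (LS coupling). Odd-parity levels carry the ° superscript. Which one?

the L=0 ↔ L=0 exclusion

Reading off the term symbols: S 1→1, L 0→0, J 1→1, parity even→odd.
Parity must change: even → odd — satisfied.
ΔS = 0: S: 1 → 1 — satisfied.
ΔL = 0, ±1 (not L=0↔0): L: 0 → 0, ΔL = +0 — violated.
ΔJ = 0, ±1 (not J=0↔0): J: 1 → 1, ΔJ = +0 — satisfied.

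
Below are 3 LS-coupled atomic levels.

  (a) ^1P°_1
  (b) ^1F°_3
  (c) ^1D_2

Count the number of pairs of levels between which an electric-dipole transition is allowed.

(a)–(b): forbidden (parity, ΔL, ΔJ).
(a)–(c): allowed.
(b)–(c): allowed.
Allowed pairs: 2 of 3.

2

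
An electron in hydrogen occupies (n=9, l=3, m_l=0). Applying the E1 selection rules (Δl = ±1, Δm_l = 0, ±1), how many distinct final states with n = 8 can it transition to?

E1 requires Δl = ±1, so l_f ∈ {2, 4}; with 0 ≤ l_f ≤ n_f−1 = 7, the allowed l_f values are {2, 4}.
For l_f = 2: m_f ∈ {m_i−1, m_i, m_i+1} ∩ [−2, 2] = {-1, 0, 1} → 3 states.
For l_f = 4: m_f ∈ {m_i−1, m_i, m_i+1} ∩ [−4, 4] = {-1, 0, 1} → 3 states.
Total: 6.

6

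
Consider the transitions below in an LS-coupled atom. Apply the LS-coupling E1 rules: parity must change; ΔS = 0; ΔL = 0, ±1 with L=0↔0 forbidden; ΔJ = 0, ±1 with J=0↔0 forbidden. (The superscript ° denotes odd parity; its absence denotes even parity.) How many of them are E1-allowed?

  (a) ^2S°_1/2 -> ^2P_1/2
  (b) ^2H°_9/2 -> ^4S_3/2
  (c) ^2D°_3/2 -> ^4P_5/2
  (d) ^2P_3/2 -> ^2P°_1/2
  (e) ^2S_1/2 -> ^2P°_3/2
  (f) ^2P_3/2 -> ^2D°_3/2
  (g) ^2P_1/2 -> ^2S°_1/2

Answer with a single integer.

(a) allowed
(b) forbidden (ΔS, ΔL, ΔJ fail)
(c) forbidden (ΔS fails)
(d) allowed
(e) allowed
(f) allowed
(g) allowed
Total allowed: 5 of 7.

5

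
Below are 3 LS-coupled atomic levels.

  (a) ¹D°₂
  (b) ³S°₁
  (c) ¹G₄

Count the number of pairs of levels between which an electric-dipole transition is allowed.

0

(a)–(b): forbidden (parity, ΔS, ΔL).
(a)–(c): forbidden (ΔL, ΔJ).
(b)–(c): forbidden (ΔS, ΔL, ΔJ).
Allowed pairs: 0 of 3.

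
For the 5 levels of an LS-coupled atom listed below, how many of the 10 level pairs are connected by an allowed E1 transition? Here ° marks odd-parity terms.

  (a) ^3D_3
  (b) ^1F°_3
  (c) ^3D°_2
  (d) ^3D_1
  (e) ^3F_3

(a)–(b): forbidden (ΔS).
(a)–(c): allowed.
(a)–(d): forbidden (parity, ΔJ).
(a)–(e): forbidden (parity).
(b)–(c): forbidden (parity, ΔS).
(b)–(d): forbidden (ΔS, ΔJ).
(b)–(e): forbidden (ΔS).
(c)–(d): allowed.
(c)–(e): allowed.
(d)–(e): forbidden (parity, ΔJ).
Allowed pairs: 3 of 10.

3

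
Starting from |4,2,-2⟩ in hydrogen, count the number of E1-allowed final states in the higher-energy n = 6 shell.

4

E1 requires Δl = ±1, so l_f ∈ {1, 3}; with 0 ≤ l_f ≤ n_f−1 = 5, the allowed l_f values are {1, 3}.
For l_f = 1: m_f ∈ {m_i−1, m_i, m_i+1} ∩ [−1, 1] = {-1} → 1 state.
For l_f = 3: m_f ∈ {m_i−1, m_i, m_i+1} ∩ [−3, 3] = {-3, -2, -1} → 3 states.
Total: 4.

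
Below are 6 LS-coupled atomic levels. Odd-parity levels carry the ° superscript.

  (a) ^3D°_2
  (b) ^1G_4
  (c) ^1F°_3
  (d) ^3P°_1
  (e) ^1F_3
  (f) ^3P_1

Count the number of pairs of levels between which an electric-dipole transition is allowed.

(a)–(b): forbidden (ΔS, ΔL, ΔJ).
(a)–(c): forbidden (parity, ΔS).
(a)–(d): forbidden (parity).
(a)–(e): forbidden (ΔS).
(a)–(f): allowed.
(b)–(c): allowed.
(b)–(d): forbidden (ΔS, ΔL, ΔJ).
(b)–(e): forbidden (parity).
(b)–(f): forbidden (parity, ΔS, ΔL, ΔJ).
(c)–(d): forbidden (parity, ΔS, ΔL, ΔJ).
(c)–(e): allowed.
(c)–(f): forbidden (ΔS, ΔL, ΔJ).
(d)–(e): forbidden (ΔS, ΔL, ΔJ).
(d)–(f): allowed.
(e)–(f): forbidden (parity, ΔS, ΔL, ΔJ).
Allowed pairs: 4 of 15.

4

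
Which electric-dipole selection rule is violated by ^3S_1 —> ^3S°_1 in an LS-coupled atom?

the L=0 ↔ L=0 exclusion

Reading off the term symbols: S 1→1, L 0→0, J 1→1, parity even→odd.
Parity must change: even → odd — satisfied.
ΔS = 0: S: 1 → 1 — satisfied.
ΔL = 0, ±1 (not L=0↔0): L: 0 → 0, ΔL = +0 — violated.
ΔJ = 0, ±1 (not J=0↔0): J: 1 → 1, ΔJ = +0 — satisfied.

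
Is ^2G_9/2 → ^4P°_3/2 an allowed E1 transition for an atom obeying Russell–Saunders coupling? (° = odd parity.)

forbidden

Parity must change: even → odd — ok.
ΔS = 0: S: 1/2 → 3/2 — fails.
ΔL = 0, ±1 (not L=0↔0): L: 4 → 1, ΔL = -3 — fails.
ΔJ = 0, ±1 (not J=0↔0): J: 9/2 → 3/2, ΔJ = -3 — fails.
Rule(s) violated: ΔS, ΔL, ΔJ.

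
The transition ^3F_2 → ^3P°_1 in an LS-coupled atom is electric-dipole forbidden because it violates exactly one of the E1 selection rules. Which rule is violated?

Parity must change: even → odd — passes.
ΔS = 0: S: 1 → 1 — passes.
ΔL = 0, ±1 (not L=0↔0): L: 3 → 1, ΔL = -2 — fails.
ΔJ = 0, ±1 (not J=0↔0): J: 2 → 1, ΔJ = -1 — passes.

the ΔL = 0, ±1 rule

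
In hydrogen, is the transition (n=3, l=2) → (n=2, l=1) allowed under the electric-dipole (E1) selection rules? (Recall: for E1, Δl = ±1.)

allowed

Δl = 1 − 2 = -1; the E1 rule Δl = ±1 is satisfied.
All E1 selection rules are satisfied.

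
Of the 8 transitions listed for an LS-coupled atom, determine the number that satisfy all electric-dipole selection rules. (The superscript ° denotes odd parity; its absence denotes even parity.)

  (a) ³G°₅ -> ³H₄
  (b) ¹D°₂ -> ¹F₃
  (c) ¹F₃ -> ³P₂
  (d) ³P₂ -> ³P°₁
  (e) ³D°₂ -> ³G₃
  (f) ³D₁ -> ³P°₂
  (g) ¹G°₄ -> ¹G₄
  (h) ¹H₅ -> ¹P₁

(a) allowed
(b) allowed
(c) forbidden (parity, ΔS, ΔL fail)
(d) allowed
(e) forbidden (ΔL fails)
(f) allowed
(g) allowed
(h) forbidden (parity, ΔL, ΔJ fail)
Total allowed: 5 of 8.

5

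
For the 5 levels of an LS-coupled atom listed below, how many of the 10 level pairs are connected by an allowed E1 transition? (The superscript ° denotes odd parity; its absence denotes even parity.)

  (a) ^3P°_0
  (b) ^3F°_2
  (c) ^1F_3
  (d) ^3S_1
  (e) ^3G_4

1

(a)–(b): forbidden (parity, ΔL, ΔJ).
(a)–(c): forbidden (ΔS, ΔL, ΔJ).
(a)–(d): allowed.
(a)–(e): forbidden (ΔL, ΔJ).
(b)–(c): forbidden (ΔS).
(b)–(d): forbidden (ΔL).
(b)–(e): forbidden (ΔJ).
(c)–(d): forbidden (parity, ΔS, ΔL, ΔJ).
(c)–(e): forbidden (parity, ΔS).
(d)–(e): forbidden (parity, ΔL, ΔJ).
Allowed pairs: 1 of 10.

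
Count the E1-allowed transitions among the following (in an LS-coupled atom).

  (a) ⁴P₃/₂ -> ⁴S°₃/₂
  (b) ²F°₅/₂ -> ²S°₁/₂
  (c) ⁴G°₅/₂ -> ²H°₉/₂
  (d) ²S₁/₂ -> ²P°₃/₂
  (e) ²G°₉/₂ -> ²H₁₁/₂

3

(a) allowed
(b) forbidden (parity, ΔL, ΔJ fail)
(c) forbidden (parity, ΔS, ΔJ fail)
(d) allowed
(e) allowed
Total allowed: 3 of 5.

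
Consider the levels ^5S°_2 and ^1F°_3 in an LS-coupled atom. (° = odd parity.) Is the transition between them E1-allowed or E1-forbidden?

Initial level: S=2, L=0, J=2, parity odd. Final level: S=0, L=3, J=3, parity odd.
Parity must change: odd → odd — fails.
ΔS = 0: S: 2 → 0 — fails.
ΔL = 0, ±1 (not L=0↔0): L: 0 → 3, ΔL = +3 — fails.
ΔJ = 0, ±1 (not J=0↔0): J: 2 → 3, ΔJ = +1 — ok.
Rule(s) violated: parity, ΔS, ΔL.

forbidden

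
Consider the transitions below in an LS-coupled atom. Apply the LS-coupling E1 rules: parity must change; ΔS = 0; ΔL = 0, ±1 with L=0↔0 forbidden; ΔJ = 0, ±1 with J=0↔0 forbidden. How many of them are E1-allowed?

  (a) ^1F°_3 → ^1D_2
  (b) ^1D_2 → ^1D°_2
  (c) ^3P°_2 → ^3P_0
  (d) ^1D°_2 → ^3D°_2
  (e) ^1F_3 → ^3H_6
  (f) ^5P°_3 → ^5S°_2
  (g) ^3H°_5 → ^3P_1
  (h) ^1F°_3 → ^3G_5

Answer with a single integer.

2

(a) allowed
(b) allowed
(c) forbidden (ΔJ fails)
(d) forbidden (parity, ΔS fail)
(e) forbidden (parity, ΔS, ΔL, ΔJ fail)
(f) forbidden (parity fails)
(g) forbidden (ΔL, ΔJ fail)
(h) forbidden (ΔS, ΔJ fail)
Total allowed: 2 of 8.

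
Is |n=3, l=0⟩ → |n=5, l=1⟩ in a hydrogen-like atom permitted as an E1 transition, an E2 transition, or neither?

Δl = 1 − 0 = +1; l_i + l_f = 1.
E1 (Δl = ±1): satisfied.
E2 (Δl = 0,±2, l_i+l_f ≥ 2): not satisfied.

E1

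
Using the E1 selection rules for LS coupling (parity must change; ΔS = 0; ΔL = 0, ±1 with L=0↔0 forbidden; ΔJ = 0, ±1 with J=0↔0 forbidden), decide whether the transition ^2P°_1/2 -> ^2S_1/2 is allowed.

Parity must change: odd → even — satisfied.
ΔS = 0: S: 1/2 → 1/2 — satisfied.
ΔL = 0, ±1 (not L=0↔0): L: 1 → 0, ΔL = -1 — satisfied.
ΔJ = 0, ±1 (not J=0↔0): J: 1/2 → 1/2, ΔJ = +0 — satisfied.
All four E1 rules are satisfied.

allowed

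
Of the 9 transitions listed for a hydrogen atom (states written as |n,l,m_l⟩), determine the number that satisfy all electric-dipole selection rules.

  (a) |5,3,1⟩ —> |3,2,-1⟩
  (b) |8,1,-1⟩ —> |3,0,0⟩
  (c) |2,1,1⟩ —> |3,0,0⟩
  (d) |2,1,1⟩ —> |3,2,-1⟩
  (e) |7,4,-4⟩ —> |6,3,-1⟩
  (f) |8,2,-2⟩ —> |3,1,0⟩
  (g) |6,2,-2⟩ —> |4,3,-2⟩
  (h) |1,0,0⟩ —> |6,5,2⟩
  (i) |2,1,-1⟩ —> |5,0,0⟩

4

(a) forbidden — Δm_l = -2 (E1 requires Δm_l = 0, ±1)
(b) allowed
(c) allowed
(d) forbidden — Δm_l = -2 (E1 requires Δm_l = 0, ±1)
(e) forbidden — Δm_l = +3 (E1 requires Δm_l = 0, ±1)
(f) forbidden — Δm_l = +2 (E1 requires Δm_l = 0, ±1)
(g) allowed
(h) forbidden — Δl = +5 (E1 requires Δl = ±1); Δm_l = +2 (E1 requires Δm_l = 0, ±1)
(i) allowed
Total allowed: 4 of 9.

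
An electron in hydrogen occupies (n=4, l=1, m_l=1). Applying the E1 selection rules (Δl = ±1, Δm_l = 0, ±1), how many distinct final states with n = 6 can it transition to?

E1 requires Δl = ±1, so l_f ∈ {0, 2}; with 0 ≤ l_f ≤ n_f−1 = 5, the allowed l_f values are {0, 2}.
For l_f = 0: m_f ∈ {m_i−1, m_i, m_i+1} ∩ [−0, 0] = {0} → 1 state.
For l_f = 2: m_f ∈ {m_i−1, m_i, m_i+1} ∩ [−2, 2] = {0, 1, 2} → 3 states.
Total: 4.

4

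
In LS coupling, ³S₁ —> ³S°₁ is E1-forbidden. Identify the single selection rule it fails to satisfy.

the L=0 ↔ L=0 exclusion

Parity must change: even → odd — passes.
ΔS = 0: S: 1 → 1 — passes.
ΔL = 0, ±1 (not L=0↔0): L: 0 → 0, ΔL = +0 — fails.
ΔJ = 0, ±1 (not J=0↔0): J: 1 → 1, ΔJ = +0 — passes.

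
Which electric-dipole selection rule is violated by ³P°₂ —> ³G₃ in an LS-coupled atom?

the ΔL = 0, ±1 rule

Initial level: S=1, L=1, J=2, parity odd. Final level: S=1, L=4, J=3, parity even.
ΔS = 0: S: 1 → 1 — passes.
Parity must change: odd → even — passes.
ΔJ = 0, ±1 (not J=0↔0): J: 2 → 3, ΔJ = +1 — passes.
ΔL = 0, ±1 (not L=0↔0): L: 1 → 4, ΔL = +3 — fails.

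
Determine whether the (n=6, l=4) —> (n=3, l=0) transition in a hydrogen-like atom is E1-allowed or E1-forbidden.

l: 4 → 0 (Δl = -4). Δl = ±1 violated.
The transition is electric-dipole forbidden.

forbidden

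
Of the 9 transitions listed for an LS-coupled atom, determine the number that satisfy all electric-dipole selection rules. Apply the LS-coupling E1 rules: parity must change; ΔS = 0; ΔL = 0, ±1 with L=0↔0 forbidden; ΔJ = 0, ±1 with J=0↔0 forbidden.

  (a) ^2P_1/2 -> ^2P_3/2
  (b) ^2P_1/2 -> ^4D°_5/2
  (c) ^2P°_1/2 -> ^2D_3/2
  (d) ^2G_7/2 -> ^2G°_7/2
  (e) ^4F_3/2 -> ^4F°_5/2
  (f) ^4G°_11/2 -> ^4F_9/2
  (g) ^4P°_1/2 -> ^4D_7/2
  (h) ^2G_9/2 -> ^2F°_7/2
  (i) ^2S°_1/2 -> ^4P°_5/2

(a) forbidden (parity fails)
(b) forbidden (ΔS, ΔJ fail)
(c) allowed
(d) allowed
(e) allowed
(f) allowed
(g) forbidden (ΔJ fails)
(h) allowed
(i) forbidden (parity, ΔS, ΔJ fail)
Total allowed: 5 of 9.

5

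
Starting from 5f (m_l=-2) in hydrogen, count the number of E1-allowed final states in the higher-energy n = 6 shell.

5

E1 requires Δl = ±1, so l_f ∈ {2, 4}; with 0 ≤ l_f ≤ n_f−1 = 5, the allowed l_f values are {2, 4}.
For l_f = 2: m_f ∈ {m_i−1, m_i, m_i+1} ∩ [−2, 2] = {-2, -1} → 2 states.
For l_f = 4: m_f ∈ {m_i−1, m_i, m_i+1} ∩ [−4, 4] = {-3, -2, -1} → 3 states.
Total: 5.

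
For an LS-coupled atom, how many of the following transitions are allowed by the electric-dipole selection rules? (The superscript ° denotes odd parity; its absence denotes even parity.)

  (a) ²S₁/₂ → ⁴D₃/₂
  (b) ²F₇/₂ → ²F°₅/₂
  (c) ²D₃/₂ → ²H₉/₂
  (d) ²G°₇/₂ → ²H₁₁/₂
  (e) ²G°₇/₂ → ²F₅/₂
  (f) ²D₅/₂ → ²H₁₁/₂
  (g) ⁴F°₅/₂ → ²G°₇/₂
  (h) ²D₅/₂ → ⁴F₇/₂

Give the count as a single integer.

(a) forbidden (parity, ΔS, ΔL fail)
(b) allowed
(c) forbidden (parity, ΔL, ΔJ fail)
(d) forbidden (ΔJ fails)
(e) allowed
(f) forbidden (parity, ΔL, ΔJ fail)
(g) forbidden (parity, ΔS fail)
(h) forbidden (parity, ΔS fail)
Total allowed: 2 of 8.

2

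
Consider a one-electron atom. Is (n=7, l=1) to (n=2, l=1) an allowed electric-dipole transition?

forbidden

Initial l = 1, final l = 1, so Δl = +0. E1 requires Δl = ±1: fails.
The transition is electric-dipole forbidden.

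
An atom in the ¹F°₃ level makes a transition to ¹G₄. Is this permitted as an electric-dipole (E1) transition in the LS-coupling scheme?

Parity must change: odd → even — satisfied.
ΔS = 0: S: 0 → 0 — satisfied.
ΔL = 0, ±1 (not L=0↔0): L: 3 → 4, ΔL = +1 — satisfied.
ΔJ = 0, ±1 (not J=0↔0): J: 3 → 4, ΔJ = +1 — satisfied.
All four E1 rules are satisfied.

allowed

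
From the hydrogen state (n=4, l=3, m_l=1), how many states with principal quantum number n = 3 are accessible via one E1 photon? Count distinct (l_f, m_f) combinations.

E1 requires Δl = ±1, so l_f ∈ {2, 4}; with 0 ≤ l_f ≤ n_f−1 = 2, the allowed l_f values are {2}.
For l_f = 2: m_f ∈ {m_i−1, m_i, m_i+1} ∩ [−2, 2] = {0, 1, 2} → 3 states.
Total: 3.

3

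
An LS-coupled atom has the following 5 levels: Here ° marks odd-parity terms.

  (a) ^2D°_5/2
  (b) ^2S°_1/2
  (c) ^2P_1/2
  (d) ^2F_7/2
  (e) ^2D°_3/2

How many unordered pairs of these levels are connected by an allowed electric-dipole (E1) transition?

(a)–(b): forbidden (parity, ΔL, ΔJ).
(a)–(c): forbidden (ΔJ).
(a)–(d): allowed.
(a)–(e): forbidden (parity).
(b)–(c): allowed.
(b)–(d): forbidden (ΔL, ΔJ).
(b)–(e): forbidden (parity, ΔL).
(c)–(d): forbidden (parity, ΔL, ΔJ).
(c)–(e): allowed.
(d)–(e): forbidden (ΔJ).
Allowed pairs: 3 of 10.

3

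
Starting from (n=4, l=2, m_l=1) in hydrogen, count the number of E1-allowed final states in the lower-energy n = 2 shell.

E1 requires Δl = ±1, so l_f ∈ {1, 3}; with 0 ≤ l_f ≤ n_f−1 = 1, the allowed l_f values are {1}.
For l_f = 1: m_f ∈ {m_i−1, m_i, m_i+1} ∩ [−1, 1] = {0, 1} → 2 states.
Total: 2.

2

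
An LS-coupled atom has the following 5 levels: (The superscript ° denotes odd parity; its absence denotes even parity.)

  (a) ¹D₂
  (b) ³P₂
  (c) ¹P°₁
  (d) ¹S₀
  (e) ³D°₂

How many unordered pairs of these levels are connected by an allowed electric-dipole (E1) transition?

(a)–(b): forbidden (parity, ΔS).
(a)–(c): allowed.
(a)–(d): forbidden (parity, ΔL, ΔJ).
(a)–(e): forbidden (ΔS).
(b)–(c): forbidden (ΔS).
(b)–(d): forbidden (parity, ΔS, ΔJ).
(b)–(e): allowed.
(c)–(d): allowed.
(c)–(e): forbidden (parity, ΔS).
(d)–(e): forbidden (ΔS, ΔL, ΔJ).
Allowed pairs: 3 of 10.

3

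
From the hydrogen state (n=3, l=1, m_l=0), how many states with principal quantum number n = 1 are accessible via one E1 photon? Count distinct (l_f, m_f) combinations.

1

E1 requires Δl = ±1, so l_f ∈ {0, 2}; with 0 ≤ l_f ≤ n_f−1 = 0, the allowed l_f values are {0}.
For l_f = 0: m_f ∈ {m_i−1, m_i, m_i+1} ∩ [−0, 0] = {0} → 1 state.
Total: 1.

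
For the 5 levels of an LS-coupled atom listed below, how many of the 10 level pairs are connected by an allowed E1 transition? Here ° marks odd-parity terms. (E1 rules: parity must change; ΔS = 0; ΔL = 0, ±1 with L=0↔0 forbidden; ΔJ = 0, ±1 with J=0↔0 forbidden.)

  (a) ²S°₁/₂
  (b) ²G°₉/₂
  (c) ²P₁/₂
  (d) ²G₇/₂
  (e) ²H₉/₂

(a)–(b): forbidden (parity, ΔL, ΔJ).
(a)–(c): allowed.
(a)–(d): forbidden (ΔL, ΔJ).
(a)–(e): forbidden (ΔL, ΔJ).
(b)–(c): forbidden (ΔL, ΔJ).
(b)–(d): allowed.
(b)–(e): allowed.
(c)–(d): forbidden (parity, ΔL, ΔJ).
(c)–(e): forbidden (parity, ΔL, ΔJ).
(d)–(e): forbidden (parity).
Allowed pairs: 3 of 10.

3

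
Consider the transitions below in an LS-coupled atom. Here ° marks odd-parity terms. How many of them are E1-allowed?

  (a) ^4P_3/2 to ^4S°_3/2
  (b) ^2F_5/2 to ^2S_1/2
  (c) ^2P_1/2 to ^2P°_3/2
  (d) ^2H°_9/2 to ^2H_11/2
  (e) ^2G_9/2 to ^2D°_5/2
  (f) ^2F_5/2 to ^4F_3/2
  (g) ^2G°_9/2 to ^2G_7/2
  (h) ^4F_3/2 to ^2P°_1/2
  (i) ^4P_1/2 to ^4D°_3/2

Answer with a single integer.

5

(a) allowed
(b) forbidden (parity, ΔL, ΔJ fail)
(c) allowed
(d) allowed
(e) forbidden (ΔL, ΔJ fail)
(f) forbidden (parity, ΔS fail)
(g) allowed
(h) forbidden (ΔS, ΔL fail)
(i) allowed
Total allowed: 5 of 9.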